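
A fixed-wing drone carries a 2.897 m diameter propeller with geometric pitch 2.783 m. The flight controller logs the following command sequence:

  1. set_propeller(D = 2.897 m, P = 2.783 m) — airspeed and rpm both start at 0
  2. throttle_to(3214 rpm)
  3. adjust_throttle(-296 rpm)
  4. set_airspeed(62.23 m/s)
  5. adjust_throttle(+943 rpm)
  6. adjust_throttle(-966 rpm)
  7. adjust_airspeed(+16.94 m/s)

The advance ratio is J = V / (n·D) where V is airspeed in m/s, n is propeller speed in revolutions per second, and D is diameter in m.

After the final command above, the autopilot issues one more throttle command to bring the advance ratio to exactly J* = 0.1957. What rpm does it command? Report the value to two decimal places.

set_propeller: D = 2.897 m, P = 2.783 m (p = P/D = 0.960649); state ← (V=0, rpm=0)
throttle_to(3214): rpm ← 3214
adjust_throttle(-296): rpm ← 3214 -296 = 2918
set_airspeed(62.23): V ← 62.23 m/s
adjust_throttle(+943): rpm ← 2918 +943 = 3861
adjust_throttle(-966): rpm ← 3861 -966 = 2895
adjust_airspeed(+16.94): V ← 62.23 +16.94 = 79.17 m/s
final state: V = 79.17 m/s, rpm = 2895 → n = rpm/60 = 48.250000 rev/s
target J* = 0.1957; solve J* = V/(n·D) for n: n = V/(J*·D) = 79.17/(0.1957 × 2.897) = 139.643693 rev/s
rpm = 60·n = 8378.621551

rpm = 8378.62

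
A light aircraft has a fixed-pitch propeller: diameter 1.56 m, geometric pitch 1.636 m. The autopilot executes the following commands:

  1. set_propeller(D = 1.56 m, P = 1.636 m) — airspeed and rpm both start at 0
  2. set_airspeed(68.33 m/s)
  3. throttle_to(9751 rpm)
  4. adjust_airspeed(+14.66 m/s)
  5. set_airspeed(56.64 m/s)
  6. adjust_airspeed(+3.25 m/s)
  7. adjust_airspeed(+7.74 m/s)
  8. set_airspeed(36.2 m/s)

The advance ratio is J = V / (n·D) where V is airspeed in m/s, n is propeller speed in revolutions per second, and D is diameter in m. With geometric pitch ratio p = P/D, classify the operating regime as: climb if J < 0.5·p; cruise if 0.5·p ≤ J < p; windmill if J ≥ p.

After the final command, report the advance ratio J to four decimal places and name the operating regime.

J = 0.1428, regime = climb

set_propeller: D = 1.56 m, P = 1.636 m (p = P/D = 1.048718); state ← (V=0, rpm=0)
set_airspeed(68.33): V ← 68.33 m/s
throttle_to(9751): rpm ← 9751
adjust_airspeed(+14.66): V ← 68.33 +14.66 = 82.99 m/s
set_airspeed(56.64): V ← 56.64 m/s
adjust_airspeed(+3.25): V ← 56.64 +3.25 = 59.89 m/s
adjust_airspeed(+7.74): V ← 59.89 +7.74 = 67.63 m/s
set_airspeed(36.2): V ← 36.2 m/s
final state: V = 36.2 m/s, rpm = 9751 → n = rpm/60 = 162.516667 rev/s
J = V / (n·D) = 36.2 / (162.516667 × 1.56) = 0.142786
regime bands: climb J<0.5244 | cruise [0.5244, 1.0487) | windmill J≥1.0487
J = 0.1428 → climb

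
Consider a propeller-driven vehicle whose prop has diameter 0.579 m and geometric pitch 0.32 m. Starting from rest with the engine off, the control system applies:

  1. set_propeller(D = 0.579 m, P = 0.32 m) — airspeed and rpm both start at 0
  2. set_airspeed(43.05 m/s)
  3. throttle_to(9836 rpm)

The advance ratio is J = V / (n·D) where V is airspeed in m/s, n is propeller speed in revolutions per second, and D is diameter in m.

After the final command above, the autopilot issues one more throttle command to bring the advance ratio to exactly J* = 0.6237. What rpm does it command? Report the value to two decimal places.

rpm = 7152.70

set_propeller: D = 0.579 m, P = 0.32 m (p = P/D = 0.552677); state ← (V=0, rpm=0)
set_airspeed(43.05): V ← 43.05 m/s
throttle_to(9836): rpm ← 9836
final state: V = 43.05 m/s, rpm = 9836 → n = rpm/60 = 163.933333 rev/s
target J* = 0.6237; solve J* = V/(n·D) for n: n = V/(J*·D) = 43.05/(0.6237 × 0.579) = 119.211691 rev/s
rpm = 60·n = 7152.701453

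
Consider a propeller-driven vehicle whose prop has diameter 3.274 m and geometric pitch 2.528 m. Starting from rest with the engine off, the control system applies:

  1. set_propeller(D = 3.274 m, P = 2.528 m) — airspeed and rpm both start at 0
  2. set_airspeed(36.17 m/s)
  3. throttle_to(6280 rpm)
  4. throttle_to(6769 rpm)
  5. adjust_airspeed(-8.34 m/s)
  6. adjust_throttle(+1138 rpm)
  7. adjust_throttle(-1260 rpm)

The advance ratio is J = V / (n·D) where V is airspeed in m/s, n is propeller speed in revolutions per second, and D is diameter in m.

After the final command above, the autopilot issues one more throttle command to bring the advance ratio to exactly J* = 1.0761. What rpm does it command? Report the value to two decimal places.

set_propeller: D = 3.274 m, P = 2.528 m (p = P/D = 0.772144); state ← (V=0, rpm=0)
set_airspeed(36.17): V ← 36.17 m/s
throttle_to(6280): rpm ← 6280
throttle_to(6769): rpm ← 6769
adjust_airspeed(-8.34): V ← 36.17 -8.34 = 27.83 m/s
adjust_throttle(+1138): rpm ← 6769 +1138 = 7907
adjust_throttle(-1260): rpm ← 7907 -1260 = 6647
final state: V = 27.83 m/s, rpm = 6647 → n = rpm/60 = 110.783333 rev/s
target J* = 1.0761; solve J* = V/(n·D) for n: n = V/(J*·D) = 27.83/(1.0761 × 3.274) = 7.899178 rev/s
rpm = 60·n = 473.950679

rpm = 473.95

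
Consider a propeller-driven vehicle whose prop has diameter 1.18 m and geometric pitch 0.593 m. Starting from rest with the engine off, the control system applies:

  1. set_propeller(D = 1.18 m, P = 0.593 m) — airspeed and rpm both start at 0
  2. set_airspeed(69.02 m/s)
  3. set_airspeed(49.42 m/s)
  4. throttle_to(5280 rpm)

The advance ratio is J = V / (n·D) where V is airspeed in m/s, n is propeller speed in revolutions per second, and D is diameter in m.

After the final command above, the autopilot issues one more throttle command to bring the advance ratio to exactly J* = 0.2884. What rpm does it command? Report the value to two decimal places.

rpm = 8713.18

set_propeller: D = 1.18 m, P = 0.593 m (p = P/D = 0.502542); state ← (V=0, rpm=0)
set_airspeed(69.02): V ← 69.02 m/s
set_airspeed(49.42): V ← 49.42 m/s
throttle_to(5280): rpm ← 5280
final state: V = 49.42 m/s, rpm = 5280 → n = rpm/60 = 88.000000 rev/s
target J* = 0.2884; solve J* = V/(n·D) for n: n = V/(J*·D) = 49.42/(0.2884 × 1.18) = 145.219681 rev/s
rpm = 60·n = 8713.180846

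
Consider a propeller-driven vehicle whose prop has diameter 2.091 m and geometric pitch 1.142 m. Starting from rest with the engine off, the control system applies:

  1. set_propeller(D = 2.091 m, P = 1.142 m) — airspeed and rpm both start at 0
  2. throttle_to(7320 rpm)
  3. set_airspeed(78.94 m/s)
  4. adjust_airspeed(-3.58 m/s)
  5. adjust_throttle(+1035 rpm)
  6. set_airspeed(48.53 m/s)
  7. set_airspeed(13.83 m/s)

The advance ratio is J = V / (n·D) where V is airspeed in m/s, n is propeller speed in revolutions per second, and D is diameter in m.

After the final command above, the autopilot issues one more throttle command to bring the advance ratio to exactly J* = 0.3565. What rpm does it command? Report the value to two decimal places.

rpm = 1113.17

set_propeller: D = 2.091 m, P = 1.142 m (p = P/D = 0.546150); state ← (V=0, rpm=0)
throttle_to(7320): rpm ← 7320
set_airspeed(78.94): V ← 78.94 m/s
adjust_airspeed(-3.58): V ← 78.94 -3.58 = 75.36 m/s
adjust_throttle(+1035): rpm ← 7320 +1035 = 8355
set_airspeed(48.53): V ← 48.53 m/s
set_airspeed(13.83): V ← 13.83 m/s
final state: V = 13.83 m/s, rpm = 8355 → n = rpm/60 = 139.250000 rev/s
target J* = 0.3565; solve J* = V/(n·D) for n: n = V/(J*·D) = 13.83/(0.3565 × 2.091) = 18.552764 rev/s
rpm = 60·n = 1113.165822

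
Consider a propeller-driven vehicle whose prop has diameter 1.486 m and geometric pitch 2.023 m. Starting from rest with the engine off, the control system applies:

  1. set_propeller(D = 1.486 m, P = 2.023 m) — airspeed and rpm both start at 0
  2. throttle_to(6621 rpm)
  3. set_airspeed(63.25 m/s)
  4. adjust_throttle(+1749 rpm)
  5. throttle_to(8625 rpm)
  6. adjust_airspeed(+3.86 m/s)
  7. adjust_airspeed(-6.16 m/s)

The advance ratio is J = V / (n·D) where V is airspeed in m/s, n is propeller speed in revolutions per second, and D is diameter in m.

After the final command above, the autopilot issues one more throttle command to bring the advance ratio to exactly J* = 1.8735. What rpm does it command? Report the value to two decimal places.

rpm = 1313.57

set_propeller: D = 1.486 m, P = 2.023 m (p = P/D = 1.361373); state ← (V=0, rpm=0)
throttle_to(6621): rpm ← 6621
set_airspeed(63.25): V ← 63.25 m/s
adjust_throttle(+1749): rpm ← 6621 +1749 = 8370
throttle_to(8625): rpm ← 8625
adjust_airspeed(+3.86): V ← 63.25 +3.86 = 67.11 m/s
adjust_airspeed(-6.16): V ← 67.11 -6.16 = 60.95 m/s
final state: V = 60.95 m/s, rpm = 8625 → n = rpm/60 = 143.750000 rev/s
target J* = 1.8735; solve J* = V/(n·D) for n: n = V/(J*·D) = 60.95/(1.8735 × 1.486) = 21.892795 rev/s
rpm = 60·n = 1313.567678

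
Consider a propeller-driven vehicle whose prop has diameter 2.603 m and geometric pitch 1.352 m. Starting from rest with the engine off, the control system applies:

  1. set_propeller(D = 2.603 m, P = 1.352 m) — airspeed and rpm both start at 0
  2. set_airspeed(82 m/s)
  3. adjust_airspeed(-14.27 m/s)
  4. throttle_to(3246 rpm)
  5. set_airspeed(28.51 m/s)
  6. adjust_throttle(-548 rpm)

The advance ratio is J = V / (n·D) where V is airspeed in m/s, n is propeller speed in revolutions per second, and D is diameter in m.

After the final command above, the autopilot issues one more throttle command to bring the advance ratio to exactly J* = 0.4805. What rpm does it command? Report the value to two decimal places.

set_propeller: D = 2.603 m, P = 1.352 m (p = P/D = 0.519401); state ← (V=0, rpm=0)
set_airspeed(82): V ← 82 m/s
adjust_airspeed(-14.27): V ← 82 -14.27 = 67.73 m/s
throttle_to(3246): rpm ← 3246
set_airspeed(28.51): V ← 28.51 m/s
adjust_throttle(-548): rpm ← 3246 -548 = 2698
final state: V = 28.51 m/s, rpm = 2698 → n = rpm/60 = 44.966667 rev/s
target J* = 0.4805; solve J* = V/(n·D) for n: n = V/(J*·D) = 28.51/(0.4805 × 2.603) = 22.794478 rev/s
rpm = 60·n = 1367.668699

rpm = 1367.67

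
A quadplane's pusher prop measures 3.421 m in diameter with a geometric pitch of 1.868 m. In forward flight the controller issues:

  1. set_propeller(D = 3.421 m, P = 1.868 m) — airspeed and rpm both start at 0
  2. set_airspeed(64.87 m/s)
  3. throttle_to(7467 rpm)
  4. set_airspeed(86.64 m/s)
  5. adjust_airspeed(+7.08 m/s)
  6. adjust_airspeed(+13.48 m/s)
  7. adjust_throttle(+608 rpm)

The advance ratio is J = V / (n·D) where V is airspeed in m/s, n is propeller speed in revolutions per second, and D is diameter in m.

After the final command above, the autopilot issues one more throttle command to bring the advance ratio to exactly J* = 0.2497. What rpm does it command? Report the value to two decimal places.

set_propeller: D = 3.421 m, P = 1.868 m (p = P/D = 0.546039); state ← (V=0, rpm=0)
set_airspeed(64.87): V ← 64.87 m/s
throttle_to(7467): rpm ← 7467
set_airspeed(86.64): V ← 86.64 m/s
adjust_airspeed(+7.08): V ← 86.64 +7.08 = 93.72 m/s
adjust_airspeed(+13.48): V ← 93.72 +13.48 = 107.2 m/s
adjust_throttle(+608): rpm ← 7467 +608 = 8075
final state: V = 107.2 m/s, rpm = 8075 → n = rpm/60 = 134.583333 rev/s
target J* = 0.2497; solve J* = V/(n·D) for n: n = V/(J*·D) = 107.2/(0.2497 × 3.421) = 125.494060 rev/s
rpm = 60·n = 7529.643582

rpm = 7529.64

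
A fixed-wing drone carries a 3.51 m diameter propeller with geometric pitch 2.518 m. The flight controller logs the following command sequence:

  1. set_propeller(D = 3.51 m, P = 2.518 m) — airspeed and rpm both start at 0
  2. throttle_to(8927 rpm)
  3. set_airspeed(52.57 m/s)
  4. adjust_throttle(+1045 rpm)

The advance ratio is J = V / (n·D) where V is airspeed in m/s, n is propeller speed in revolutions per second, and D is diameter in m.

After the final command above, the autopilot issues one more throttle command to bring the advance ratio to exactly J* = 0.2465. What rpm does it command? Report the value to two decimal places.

rpm = 3645.57

set_propeller: D = 3.51 m, P = 2.518 m (p = P/D = 0.717379); state ← (V=0, rpm=0)
throttle_to(8927): rpm ← 8927
set_airspeed(52.57): V ← 52.57 m/s
adjust_throttle(+1045): rpm ← 8927 +1045 = 9972
final state: V = 52.57 m/s, rpm = 9972 → n = rpm/60 = 166.200000 rev/s
target J* = 0.2465; solve J* = V/(n·D) for n: n = V/(J*·D) = 52.57/(0.2465 × 3.51) = 60.759464 rev/s
rpm = 60·n = 3645.567865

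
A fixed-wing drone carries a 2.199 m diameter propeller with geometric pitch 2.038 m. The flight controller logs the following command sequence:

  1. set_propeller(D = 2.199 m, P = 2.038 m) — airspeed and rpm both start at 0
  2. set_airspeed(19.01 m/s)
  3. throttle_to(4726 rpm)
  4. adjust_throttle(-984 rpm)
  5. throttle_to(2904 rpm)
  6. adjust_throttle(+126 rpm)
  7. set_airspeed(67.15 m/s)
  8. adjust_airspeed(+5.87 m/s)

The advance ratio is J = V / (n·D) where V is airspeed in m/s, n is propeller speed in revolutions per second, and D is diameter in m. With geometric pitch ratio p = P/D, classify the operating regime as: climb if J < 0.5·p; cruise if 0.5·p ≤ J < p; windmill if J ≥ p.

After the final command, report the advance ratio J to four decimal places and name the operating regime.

set_propeller: D = 2.199 m, P = 2.038 m (p = P/D = 0.926785); state ← (V=0, rpm=0)
set_airspeed(19.01): V ← 19.01 m/s
throttle_to(4726): rpm ← 4726
adjust_throttle(-984): rpm ← 4726 -984 = 3742
throttle_to(2904): rpm ← 2904
adjust_throttle(+126): rpm ← 2904 +126 = 3030
set_airspeed(67.15): V ← 67.15 m/s
adjust_airspeed(+5.87): V ← 67.15 +5.87 = 73.02 m/s
final state: V = 73.02 m/s, rpm = 3030 → n = rpm/60 = 50.500000 rev/s
J = V / (n·D) = 73.02 / (50.500000 × 2.199) = 0.657545
regime bands: climb J<0.4634 | cruise [0.4634, 0.9268) | windmill J≥0.9268
J = 0.6575 → cruise

J = 0.6575, regime = cruise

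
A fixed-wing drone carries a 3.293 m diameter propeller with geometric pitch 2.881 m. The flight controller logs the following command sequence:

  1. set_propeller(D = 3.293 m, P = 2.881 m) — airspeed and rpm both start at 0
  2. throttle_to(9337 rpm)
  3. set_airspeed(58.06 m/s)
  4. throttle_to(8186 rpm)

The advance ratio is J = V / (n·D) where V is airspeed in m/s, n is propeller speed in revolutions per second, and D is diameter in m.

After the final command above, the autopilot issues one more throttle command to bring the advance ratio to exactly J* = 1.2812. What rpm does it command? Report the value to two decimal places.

rpm = 825.69

set_propeller: D = 3.293 m, P = 2.881 m (p = P/D = 0.874886); state ← (V=0, rpm=0)
throttle_to(9337): rpm ← 9337
set_airspeed(58.06): V ← 58.06 m/s
throttle_to(8186): rpm ← 8186
final state: V = 58.06 m/s, rpm = 8186 → n = rpm/60 = 136.433333 rev/s
target J* = 1.2812; solve J* = V/(n·D) for n: n = V/(J*·D) = 58.06/(1.2812 × 3.293) = 13.761582 rev/s
rpm = 60·n = 825.694936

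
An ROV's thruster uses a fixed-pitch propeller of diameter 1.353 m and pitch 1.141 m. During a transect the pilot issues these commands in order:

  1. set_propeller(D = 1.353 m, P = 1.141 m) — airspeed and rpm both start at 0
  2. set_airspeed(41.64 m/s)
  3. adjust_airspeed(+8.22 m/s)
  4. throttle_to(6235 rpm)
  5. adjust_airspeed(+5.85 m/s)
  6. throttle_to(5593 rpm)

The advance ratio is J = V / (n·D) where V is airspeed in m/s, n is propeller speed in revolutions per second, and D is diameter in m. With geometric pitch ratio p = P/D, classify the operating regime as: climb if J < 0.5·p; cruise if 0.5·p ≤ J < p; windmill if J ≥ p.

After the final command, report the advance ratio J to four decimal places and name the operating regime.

J = 0.4417, regime = cruise

set_propeller: D = 1.353 m, P = 1.141 m (p = P/D = 0.843311); state ← (V=0, rpm=0)
set_airspeed(41.64): V ← 41.64 m/s
adjust_airspeed(+8.22): V ← 41.64 +8.22 = 49.86 m/s
throttle_to(6235): rpm ← 6235
adjust_airspeed(+5.85): V ← 49.86 +5.85 = 55.71 m/s
throttle_to(5593): rpm ← 5593
final state: V = 55.71 m/s, rpm = 5593 → n = rpm/60 = 93.216667 rev/s
J = V / (n·D) = 55.71 / (93.216667 × 1.353) = 0.441715
regime bands: climb J<0.4217 | cruise [0.4217, 0.8433) | windmill J≥0.8433
J = 0.4417 → cruise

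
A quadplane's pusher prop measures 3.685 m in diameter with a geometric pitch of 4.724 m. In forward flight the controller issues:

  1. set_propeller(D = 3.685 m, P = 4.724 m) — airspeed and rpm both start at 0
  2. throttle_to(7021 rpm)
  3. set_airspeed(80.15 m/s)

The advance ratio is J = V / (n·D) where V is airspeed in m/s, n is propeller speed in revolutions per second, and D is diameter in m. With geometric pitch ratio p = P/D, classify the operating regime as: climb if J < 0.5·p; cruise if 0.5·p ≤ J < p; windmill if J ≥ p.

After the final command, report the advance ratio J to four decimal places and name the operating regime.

J = 0.1859, regime = climb

set_propeller: D = 3.685 m, P = 4.724 m (p = P/D = 1.281954); state ← (V=0, rpm=0)
throttle_to(7021): rpm ← 7021
set_airspeed(80.15): V ← 80.15 m/s
final state: V = 80.15 m/s, rpm = 7021 → n = rpm/60 = 117.016667 rev/s
J = V / (n·D) = 80.15 / (117.016667 × 3.685) = 0.185874
regime bands: climb J<0.6410 | cruise [0.6410, 1.2820) | windmill J≥1.2820
J = 0.1859 → climb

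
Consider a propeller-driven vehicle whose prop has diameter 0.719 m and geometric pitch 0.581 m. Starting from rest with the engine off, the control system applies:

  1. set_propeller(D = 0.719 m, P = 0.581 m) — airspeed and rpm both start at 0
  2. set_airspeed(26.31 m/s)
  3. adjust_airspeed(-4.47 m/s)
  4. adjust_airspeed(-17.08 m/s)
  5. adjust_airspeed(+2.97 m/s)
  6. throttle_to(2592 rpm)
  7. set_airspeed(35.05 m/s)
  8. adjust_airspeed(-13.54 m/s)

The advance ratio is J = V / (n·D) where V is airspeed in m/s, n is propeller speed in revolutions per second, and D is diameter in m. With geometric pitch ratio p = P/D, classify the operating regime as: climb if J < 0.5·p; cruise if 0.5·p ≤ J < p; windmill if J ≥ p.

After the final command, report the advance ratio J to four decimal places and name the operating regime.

set_propeller: D = 0.719 m, P = 0.581 m (p = P/D = 0.808067); state ← (V=0, rpm=0)
set_airspeed(26.31): V ← 26.31 m/s
adjust_airspeed(-4.47): V ← 26.31 -4.47 = 21.84 m/s
adjust_airspeed(-17.08): V ← 21.84 -17.08 = 4.76 m/s
adjust_airspeed(+2.97): V ← 4.76 +2.97 = 7.73 m/s
throttle_to(2592): rpm ← 2592
set_airspeed(35.05): V ← 35.05 m/s
adjust_airspeed(-13.54): V ← 35.05 -13.54 = 21.51 m/s
final state: V = 21.51 m/s, rpm = 2592 → n = rpm/60 = 43.200000 rev/s
J = V / (n·D) = 21.51 / (43.200000 × 0.719) = 0.692513
regime bands: climb J<0.4040 | cruise [0.4040, 0.8081) | windmill J≥0.8081
J = 0.6925 → cruise

J = 0.6925, regime = cruise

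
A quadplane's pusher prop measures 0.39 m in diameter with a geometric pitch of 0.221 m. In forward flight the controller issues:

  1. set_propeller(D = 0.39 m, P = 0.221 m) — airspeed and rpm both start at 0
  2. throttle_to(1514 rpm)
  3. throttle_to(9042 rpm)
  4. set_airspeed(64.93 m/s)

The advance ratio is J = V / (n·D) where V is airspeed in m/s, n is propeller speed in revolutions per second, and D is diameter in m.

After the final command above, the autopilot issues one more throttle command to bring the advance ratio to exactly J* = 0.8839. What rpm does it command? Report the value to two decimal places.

set_propeller: D = 0.39 m, P = 0.221 m (p = P/D = 0.566667); state ← (V=0, rpm=0)
throttle_to(1514): rpm ← 1514
throttle_to(9042): rpm ← 9042
set_airspeed(64.93): V ← 64.93 m/s
final state: V = 64.93 m/s, rpm = 9042 → n = rpm/60 = 150.700000 rev/s
target J* = 0.8839; solve J* = V/(n·D) for n: n = V/(J*·D) = 64.93/(0.8839 × 0.39) = 188.355221 rev/s
rpm = 60·n = 11301.313236

rpm = 11301.31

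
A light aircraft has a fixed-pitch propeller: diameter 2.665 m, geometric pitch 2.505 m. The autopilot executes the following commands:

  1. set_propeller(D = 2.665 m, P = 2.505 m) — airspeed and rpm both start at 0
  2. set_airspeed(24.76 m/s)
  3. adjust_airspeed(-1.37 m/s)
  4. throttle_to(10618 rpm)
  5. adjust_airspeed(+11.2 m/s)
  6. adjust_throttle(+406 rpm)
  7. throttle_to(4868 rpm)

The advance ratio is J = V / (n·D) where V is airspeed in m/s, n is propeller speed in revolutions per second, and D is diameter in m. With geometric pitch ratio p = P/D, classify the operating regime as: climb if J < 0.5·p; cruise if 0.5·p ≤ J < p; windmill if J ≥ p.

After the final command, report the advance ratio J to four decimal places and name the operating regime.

set_propeller: D = 2.665 m, P = 2.505 m (p = P/D = 0.939962); state ← (V=0, rpm=0)
set_airspeed(24.76): V ← 24.76 m/s
adjust_airspeed(-1.37): V ← 24.76 -1.37 = 23.39 m/s
throttle_to(10618): rpm ← 10618
adjust_airspeed(+11.2): V ← 23.39 +11.2 = 34.59 m/s
adjust_throttle(+406): rpm ← 10618 +406 = 11024
throttle_to(4868): rpm ← 4868
final state: V = 34.59 m/s, rpm = 4868 → n = rpm/60 = 81.133333 rev/s
J = V / (n·D) = 34.59 / (81.133333 × 2.665) = 0.159976
regime bands: climb J<0.4700 | cruise [0.4700, 0.9400) | windmill J≥0.9400
J = 0.1600 → climb

J = 0.1600, regime = climb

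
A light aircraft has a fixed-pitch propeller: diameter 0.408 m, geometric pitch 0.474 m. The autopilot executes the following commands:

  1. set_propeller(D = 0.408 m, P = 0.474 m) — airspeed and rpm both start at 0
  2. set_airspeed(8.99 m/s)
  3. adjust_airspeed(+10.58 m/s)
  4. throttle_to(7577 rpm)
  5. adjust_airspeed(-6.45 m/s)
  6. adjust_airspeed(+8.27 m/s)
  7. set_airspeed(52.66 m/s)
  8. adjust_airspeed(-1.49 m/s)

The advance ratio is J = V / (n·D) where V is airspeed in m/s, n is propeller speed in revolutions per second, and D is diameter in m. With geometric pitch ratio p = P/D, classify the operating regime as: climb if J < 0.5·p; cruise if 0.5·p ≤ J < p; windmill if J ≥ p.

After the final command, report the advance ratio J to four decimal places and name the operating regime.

J = 0.9931, regime = cruise

set_propeller: D = 0.408 m, P = 0.474 m (p = P/D = 1.161765); state ← (V=0, rpm=0)
set_airspeed(8.99): V ← 8.99 m/s
adjust_airspeed(+10.58): V ← 8.99 +10.58 = 19.57 m/s
throttle_to(7577): rpm ← 7577
adjust_airspeed(-6.45): V ← 19.57 -6.45 = 13.12 m/s
adjust_airspeed(+8.27): V ← 13.12 +8.27 = 21.39 m/s
set_airspeed(52.66): V ← 52.66 m/s
adjust_airspeed(-1.49): V ← 52.66 -1.49 = 51.17 m/s
final state: V = 51.17 m/s, rpm = 7577 → n = rpm/60 = 126.283333 rev/s
J = V / (n·D) = 51.17 / (126.283333 × 0.408) = 0.993137
regime bands: climb J<0.5809 | cruise [0.5809, 1.1618) | windmill J≥1.1618
J = 0.9931 → cruise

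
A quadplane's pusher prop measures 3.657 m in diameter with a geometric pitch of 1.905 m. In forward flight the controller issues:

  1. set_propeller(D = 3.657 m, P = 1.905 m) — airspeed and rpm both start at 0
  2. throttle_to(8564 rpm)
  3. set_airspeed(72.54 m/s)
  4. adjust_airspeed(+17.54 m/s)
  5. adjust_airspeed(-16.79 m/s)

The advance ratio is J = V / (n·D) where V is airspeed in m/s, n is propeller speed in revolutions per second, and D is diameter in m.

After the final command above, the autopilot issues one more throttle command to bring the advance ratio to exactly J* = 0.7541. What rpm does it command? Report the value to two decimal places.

set_propeller: D = 3.657 m, P = 1.905 m (p = P/D = 0.520919); state ← (V=0, rpm=0)
throttle_to(8564): rpm ← 8564
set_airspeed(72.54): V ← 72.54 m/s
adjust_airspeed(+17.54): V ← 72.54 +17.54 = 90.08 m/s
adjust_airspeed(-16.79): V ← 90.08 -16.79 = 73.29 m/s
final state: V = 73.29 m/s, rpm = 8564 → n = rpm/60 = 142.733333 rev/s
target J* = 0.7541; solve J* = V/(n·D) for n: n = V/(J*·D) = 73.29/(0.7541 × 3.657) = 26.576074 rev/s
rpm = 60·n = 1594.564426

rpm = 1594.56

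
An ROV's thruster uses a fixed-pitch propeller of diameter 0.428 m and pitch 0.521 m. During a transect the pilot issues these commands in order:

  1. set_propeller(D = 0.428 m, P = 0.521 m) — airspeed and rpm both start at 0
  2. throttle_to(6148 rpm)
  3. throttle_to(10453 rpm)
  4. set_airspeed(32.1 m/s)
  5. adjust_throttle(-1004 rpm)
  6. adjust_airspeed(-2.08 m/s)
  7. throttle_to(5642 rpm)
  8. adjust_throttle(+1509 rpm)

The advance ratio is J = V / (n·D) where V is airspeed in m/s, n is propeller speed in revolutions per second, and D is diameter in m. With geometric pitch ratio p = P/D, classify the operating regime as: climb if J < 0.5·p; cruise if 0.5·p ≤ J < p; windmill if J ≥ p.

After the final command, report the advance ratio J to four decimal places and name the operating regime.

J = 0.5885, regime = climb

set_propeller: D = 0.428 m, P = 0.521 m (p = P/D = 1.217290); state ← (V=0, rpm=0)
throttle_to(6148): rpm ← 6148
throttle_to(10453): rpm ← 10453
set_airspeed(32.1): V ← 32.1 m/s
adjust_throttle(-1004): rpm ← 10453 -1004 = 9449
adjust_airspeed(-2.08): V ← 32.1 -2.08 = 30.02 m/s
throttle_to(5642): rpm ← 5642
adjust_throttle(+1509): rpm ← 5642 +1509 = 7151
final state: V = 30.02 m/s, rpm = 7151 → n = rpm/60 = 119.183333 rev/s
J = V / (n·D) = 30.02 / (119.183333 × 0.428) = 0.588507
regime bands: climb J<0.6086 | cruise [0.6086, 1.2173) | windmill J≥1.2173
J = 0.5885 → climb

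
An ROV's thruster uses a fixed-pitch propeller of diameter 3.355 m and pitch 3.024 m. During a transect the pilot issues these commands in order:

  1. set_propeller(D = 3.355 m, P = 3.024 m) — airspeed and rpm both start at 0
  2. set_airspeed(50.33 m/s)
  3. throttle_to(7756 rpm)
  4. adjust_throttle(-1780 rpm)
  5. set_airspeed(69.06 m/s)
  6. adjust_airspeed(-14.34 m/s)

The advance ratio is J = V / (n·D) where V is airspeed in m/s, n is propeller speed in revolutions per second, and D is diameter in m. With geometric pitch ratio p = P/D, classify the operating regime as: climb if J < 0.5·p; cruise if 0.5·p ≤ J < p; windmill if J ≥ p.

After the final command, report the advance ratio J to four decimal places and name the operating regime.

set_propeller: D = 3.355 m, P = 3.024 m (p = P/D = 0.901341); state ← (V=0, rpm=0)
set_airspeed(50.33): V ← 50.33 m/s
throttle_to(7756): rpm ← 7756
adjust_throttle(-1780): rpm ← 7756 -1780 = 5976
set_airspeed(69.06): V ← 69.06 m/s
adjust_airspeed(-14.34): V ← 69.06 -14.34 = 54.72 m/s
final state: V = 54.72 m/s, rpm = 5976 → n = rpm/60 = 99.600000 rev/s
J = V / (n·D) = 54.72 / (99.600000 × 3.355) = 0.163755
regime bands: climb J<0.4507 | cruise [0.4507, 0.9013) | windmill J≥0.9013
J = 0.1638 → climb

J = 0.1638, regime = climb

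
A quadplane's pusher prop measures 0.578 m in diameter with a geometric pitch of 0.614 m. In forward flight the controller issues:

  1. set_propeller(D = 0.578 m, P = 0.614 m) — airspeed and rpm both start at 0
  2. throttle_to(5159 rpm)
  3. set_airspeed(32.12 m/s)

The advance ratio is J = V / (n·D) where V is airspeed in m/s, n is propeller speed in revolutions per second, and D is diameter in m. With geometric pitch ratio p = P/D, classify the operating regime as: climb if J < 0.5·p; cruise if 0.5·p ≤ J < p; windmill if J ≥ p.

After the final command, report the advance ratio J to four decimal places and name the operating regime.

set_propeller: D = 0.578 m, P = 0.614 m (p = P/D = 1.062284); state ← (V=0, rpm=0)
throttle_to(5159): rpm ← 5159
set_airspeed(32.12): V ← 32.12 m/s
final state: V = 32.12 m/s, rpm = 5159 → n = rpm/60 = 85.983333 rev/s
J = V / (n·D) = 32.12 / (85.983333 × 0.578) = 0.646299
regime bands: climb J<0.5311 | cruise [0.5311, 1.0623) | windmill J≥1.0623
J = 0.6463 → cruise

J = 0.6463, regime = cruise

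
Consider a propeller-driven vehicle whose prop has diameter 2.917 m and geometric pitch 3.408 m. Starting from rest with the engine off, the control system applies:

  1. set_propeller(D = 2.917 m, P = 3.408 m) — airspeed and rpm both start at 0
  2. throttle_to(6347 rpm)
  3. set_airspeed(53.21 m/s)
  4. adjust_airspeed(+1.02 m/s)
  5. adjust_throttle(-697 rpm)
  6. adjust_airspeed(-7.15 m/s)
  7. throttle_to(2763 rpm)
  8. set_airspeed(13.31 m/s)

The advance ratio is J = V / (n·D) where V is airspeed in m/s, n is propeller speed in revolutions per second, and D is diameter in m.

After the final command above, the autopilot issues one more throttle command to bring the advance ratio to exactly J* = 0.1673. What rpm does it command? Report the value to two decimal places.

set_propeller: D = 2.917 m, P = 3.408 m (p = P/D = 1.168324); state ← (V=0, rpm=0)
throttle_to(6347): rpm ← 6347
set_airspeed(53.21): V ← 53.21 m/s
adjust_airspeed(+1.02): V ← 53.21 +1.02 = 54.23 m/s
adjust_throttle(-697): rpm ← 6347 -697 = 5650
adjust_airspeed(-7.15): V ← 54.23 -7.15 = 47.08 m/s
throttle_to(2763): rpm ← 2763
set_airspeed(13.31): V ← 13.31 m/s
final state: V = 13.31 m/s, rpm = 2763 → n = rpm/60 = 46.050000 rev/s
target J* = 0.1673; solve J* = V/(n·D) for n: n = V/(J*·D) = 13.31/(0.1673 × 2.917) = 27.273802 rev/s
rpm = 60·n = 1636.428128

rpm = 1636.43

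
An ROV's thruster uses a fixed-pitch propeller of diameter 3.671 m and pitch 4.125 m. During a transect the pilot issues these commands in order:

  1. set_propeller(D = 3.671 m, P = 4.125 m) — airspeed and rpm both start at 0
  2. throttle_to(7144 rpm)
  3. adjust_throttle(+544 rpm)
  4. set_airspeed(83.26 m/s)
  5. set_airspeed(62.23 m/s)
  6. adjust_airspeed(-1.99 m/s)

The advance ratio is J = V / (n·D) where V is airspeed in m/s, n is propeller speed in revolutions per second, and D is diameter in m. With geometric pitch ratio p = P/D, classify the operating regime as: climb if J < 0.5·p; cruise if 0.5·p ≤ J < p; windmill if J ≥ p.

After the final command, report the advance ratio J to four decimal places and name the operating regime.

set_propeller: D = 3.671 m, P = 4.125 m (p = P/D = 1.123672); state ← (V=0, rpm=0)
throttle_to(7144): rpm ← 7144
adjust_throttle(+544): rpm ← 7144 +544 = 7688
set_airspeed(83.26): V ← 83.26 m/s
set_airspeed(62.23): V ← 62.23 m/s
adjust_airspeed(-1.99): V ← 62.23 -1.99 = 60.24 m/s
final state: V = 60.24 m/s, rpm = 7688 → n = rpm/60 = 128.133333 rev/s
J = V / (n·D) = 60.24 / (128.133333 × 3.671) = 0.128067
regime bands: climb J<0.5618 | cruise [0.5618, 1.1237) | windmill J≥1.1237
J = 0.1281 → climb

J = 0.1281, regime = climb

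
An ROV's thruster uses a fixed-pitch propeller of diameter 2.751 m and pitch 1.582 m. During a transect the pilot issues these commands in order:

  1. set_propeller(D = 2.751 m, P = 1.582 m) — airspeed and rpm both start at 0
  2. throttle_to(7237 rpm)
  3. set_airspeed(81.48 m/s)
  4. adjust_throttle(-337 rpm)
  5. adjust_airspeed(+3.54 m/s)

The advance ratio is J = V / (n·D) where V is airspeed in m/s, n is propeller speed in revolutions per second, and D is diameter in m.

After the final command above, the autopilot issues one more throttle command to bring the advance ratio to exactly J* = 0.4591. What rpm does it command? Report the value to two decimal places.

set_propeller: D = 2.751 m, P = 1.582 m (p = P/D = 0.575064); state ← (V=0, rpm=0)
throttle_to(7237): rpm ← 7237
set_airspeed(81.48): V ← 81.48 m/s
adjust_throttle(-337): rpm ← 7237 -337 = 6900
adjust_airspeed(+3.54): V ← 81.48 +3.54 = 85.02 m/s
final state: V = 85.02 m/s, rpm = 6900 → n = rpm/60 = 115.000000 rev/s
target J* = 0.4591; solve J* = V/(n·D) for n: n = V/(J*·D) = 85.02/(0.4591 × 2.751) = 67.316762 rev/s
rpm = 60·n = 4039.005717

rpm = 4039.01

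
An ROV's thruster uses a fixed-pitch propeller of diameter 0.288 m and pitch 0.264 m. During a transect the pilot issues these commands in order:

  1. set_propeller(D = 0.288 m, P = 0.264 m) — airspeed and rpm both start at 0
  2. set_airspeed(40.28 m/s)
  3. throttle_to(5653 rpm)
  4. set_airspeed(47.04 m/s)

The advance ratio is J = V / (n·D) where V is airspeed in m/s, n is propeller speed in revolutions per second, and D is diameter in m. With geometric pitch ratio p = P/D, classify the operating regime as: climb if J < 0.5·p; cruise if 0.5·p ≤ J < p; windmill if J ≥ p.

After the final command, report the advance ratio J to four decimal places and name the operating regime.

J = 1.7336, regime = windmill

set_propeller: D = 0.288 m, P = 0.264 m (p = P/D = 0.916667); state ← (V=0, rpm=0)
set_airspeed(40.28): V ← 40.28 m/s
throttle_to(5653): rpm ← 5653
set_airspeed(47.04): V ← 47.04 m/s
final state: V = 47.04 m/s, rpm = 5653 → n = rpm/60 = 94.216667 rev/s
J = V / (n·D) = 47.04 / (94.216667 × 0.288) = 1.733593
regime bands: climb J<0.4583 | cruise [0.4583, 0.9167) | windmill J≥0.9167
J = 1.7336 → windmill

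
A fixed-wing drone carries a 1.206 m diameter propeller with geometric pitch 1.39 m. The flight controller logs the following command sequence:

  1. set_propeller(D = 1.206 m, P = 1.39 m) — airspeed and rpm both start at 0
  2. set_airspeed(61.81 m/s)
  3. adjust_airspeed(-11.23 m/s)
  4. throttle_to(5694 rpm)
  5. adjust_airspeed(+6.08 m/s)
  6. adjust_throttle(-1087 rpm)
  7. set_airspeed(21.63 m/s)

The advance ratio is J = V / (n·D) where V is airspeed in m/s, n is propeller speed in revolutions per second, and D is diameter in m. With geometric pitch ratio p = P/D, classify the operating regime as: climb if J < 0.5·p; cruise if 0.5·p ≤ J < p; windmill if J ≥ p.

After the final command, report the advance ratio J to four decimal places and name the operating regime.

set_propeller: D = 1.206 m, P = 1.39 m (p = P/D = 1.152570); state ← (V=0, rpm=0)
set_airspeed(61.81): V ← 61.81 m/s
adjust_airspeed(-11.23): V ← 61.81 -11.23 = 50.58 m/s
throttle_to(5694): rpm ← 5694
adjust_airspeed(+6.08): V ← 50.58 +6.08 = 56.66 m/s
adjust_throttle(-1087): rpm ← 5694 -1087 = 4607
set_airspeed(21.63): V ← 21.63 m/s
final state: V = 21.63 m/s, rpm = 4607 → n = rpm/60 = 76.783333 rev/s
J = V / (n·D) = 21.63 / (76.783333 × 1.206) = 0.233584
regime bands: climb J<0.5763 | cruise [0.5763, 1.1526) | windmill J≥1.1526
J = 0.2336 → climb

J = 0.2336, regime = climb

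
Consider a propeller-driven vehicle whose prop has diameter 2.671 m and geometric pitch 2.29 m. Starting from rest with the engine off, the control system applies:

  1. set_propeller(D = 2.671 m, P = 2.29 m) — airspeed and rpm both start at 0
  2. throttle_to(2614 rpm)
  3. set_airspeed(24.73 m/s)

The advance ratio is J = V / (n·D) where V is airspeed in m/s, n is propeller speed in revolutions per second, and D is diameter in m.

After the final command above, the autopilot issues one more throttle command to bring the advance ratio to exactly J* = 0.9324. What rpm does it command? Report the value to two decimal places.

rpm = 595.80

set_propeller: D = 2.671 m, P = 2.29 m (p = P/D = 0.857357); state ← (V=0, rpm=0)
throttle_to(2614): rpm ← 2614
set_airspeed(24.73): V ← 24.73 m/s
final state: V = 24.73 m/s, rpm = 2614 → n = rpm/60 = 43.566667 rev/s
target J* = 0.9324; solve J* = V/(n·D) for n: n = V/(J*·D) = 24.73/(0.9324 × 2.671) = 9.929971 rev/s
rpm = 60·n = 595.798237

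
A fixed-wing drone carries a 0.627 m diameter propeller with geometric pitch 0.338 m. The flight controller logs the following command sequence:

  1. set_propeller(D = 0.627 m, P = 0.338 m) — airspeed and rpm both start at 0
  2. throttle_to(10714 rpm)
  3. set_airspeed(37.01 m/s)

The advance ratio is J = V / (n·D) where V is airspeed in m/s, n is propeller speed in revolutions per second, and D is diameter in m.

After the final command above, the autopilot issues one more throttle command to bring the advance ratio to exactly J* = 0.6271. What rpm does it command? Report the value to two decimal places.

rpm = 5647.63

set_propeller: D = 0.627 m, P = 0.338 m (p = P/D = 0.539075); state ← (V=0, rpm=0)
throttle_to(10714): rpm ← 10714
set_airspeed(37.01): V ← 37.01 m/s
final state: V = 37.01 m/s, rpm = 10714 → n = rpm/60 = 178.566667 rev/s
target J* = 0.6271; solve J* = V/(n·D) for n: n = V/(J*·D) = 37.01/(0.6271 × 0.627) = 94.127114 rev/s
rpm = 60·n = 5647.626845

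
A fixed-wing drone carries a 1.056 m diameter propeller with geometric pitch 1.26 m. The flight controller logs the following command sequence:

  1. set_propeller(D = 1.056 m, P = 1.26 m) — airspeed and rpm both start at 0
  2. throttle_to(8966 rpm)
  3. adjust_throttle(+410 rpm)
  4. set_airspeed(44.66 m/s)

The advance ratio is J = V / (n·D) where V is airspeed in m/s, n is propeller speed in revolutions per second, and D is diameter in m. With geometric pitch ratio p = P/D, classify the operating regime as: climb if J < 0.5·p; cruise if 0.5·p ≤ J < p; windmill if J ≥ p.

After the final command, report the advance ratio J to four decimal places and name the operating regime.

J = 0.2706, regime = climb

set_propeller: D = 1.056 m, P = 1.26 m (p = P/D = 1.193182); state ← (V=0, rpm=0)
throttle_to(8966): rpm ← 8966
adjust_throttle(+410): rpm ← 8966 +410 = 9376
set_airspeed(44.66): V ← 44.66 m/s
final state: V = 44.66 m/s, rpm = 9376 → n = rpm/60 = 156.266667 rev/s
J = V / (n·D) = 44.66 / (156.266667 × 1.056) = 0.270638
regime bands: climb J<0.5966 | cruise [0.5966, 1.1932) | windmill J≥1.1932
J = 0.2706 → climb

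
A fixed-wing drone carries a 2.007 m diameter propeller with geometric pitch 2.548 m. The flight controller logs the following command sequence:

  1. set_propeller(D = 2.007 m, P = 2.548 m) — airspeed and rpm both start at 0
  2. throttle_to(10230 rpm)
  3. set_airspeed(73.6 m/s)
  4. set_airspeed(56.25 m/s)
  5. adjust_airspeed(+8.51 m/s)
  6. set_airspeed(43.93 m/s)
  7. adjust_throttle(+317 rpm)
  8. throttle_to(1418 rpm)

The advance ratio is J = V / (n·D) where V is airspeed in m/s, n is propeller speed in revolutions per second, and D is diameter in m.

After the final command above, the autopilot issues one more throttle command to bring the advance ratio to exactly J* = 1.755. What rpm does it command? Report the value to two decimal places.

rpm = 748.32

set_propeller: D = 2.007 m, P = 2.548 m (p = P/D = 1.269557); state ← (V=0, rpm=0)
throttle_to(10230): rpm ← 10230
set_airspeed(73.6): V ← 73.6 m/s
set_airspeed(56.25): V ← 56.25 m/s
adjust_airspeed(+8.51): V ← 56.25 +8.51 = 64.76 m/s
set_airspeed(43.93): V ← 43.93 m/s
adjust_throttle(+317): rpm ← 10230 +317 = 10547
throttle_to(1418): rpm ← 1418
final state: V = 43.93 m/s, rpm = 1418 → n = rpm/60 = 23.633333 rev/s
target J* = 1.755; solve J* = V/(n·D) for n: n = V/(J*·D) = 43.93/(1.755 × 2.007) = 12.472017 rev/s
rpm = 60·n = 748.321047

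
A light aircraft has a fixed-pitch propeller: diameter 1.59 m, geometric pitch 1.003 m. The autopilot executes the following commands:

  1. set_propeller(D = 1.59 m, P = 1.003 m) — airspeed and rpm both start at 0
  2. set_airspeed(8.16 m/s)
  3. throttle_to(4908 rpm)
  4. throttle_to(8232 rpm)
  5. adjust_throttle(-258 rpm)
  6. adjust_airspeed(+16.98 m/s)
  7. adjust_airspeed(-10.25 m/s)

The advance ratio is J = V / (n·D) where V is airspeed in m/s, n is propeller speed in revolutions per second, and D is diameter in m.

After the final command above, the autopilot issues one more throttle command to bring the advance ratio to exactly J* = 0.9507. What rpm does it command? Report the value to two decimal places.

rpm = 591.02

set_propeller: D = 1.59 m, P = 1.003 m (p = P/D = 0.630818); state ← (V=0, rpm=0)
set_airspeed(8.16): V ← 8.16 m/s
throttle_to(4908): rpm ← 4908
throttle_to(8232): rpm ← 8232
adjust_throttle(-258): rpm ← 8232 -258 = 7974
adjust_airspeed(+16.98): V ← 8.16 +16.98 = 25.14 m/s
adjust_airspeed(-10.25): V ← 25.14 -10.25 = 14.89 m/s
final state: V = 14.89 m/s, rpm = 7974 → n = rpm/60 = 132.900000 rev/s
target J* = 0.9507; solve J* = V/(n·D) for n: n = V/(J*·D) = 14.89/(0.9507 × 1.59) = 9.850405 rev/s
rpm = 60·n = 591.024290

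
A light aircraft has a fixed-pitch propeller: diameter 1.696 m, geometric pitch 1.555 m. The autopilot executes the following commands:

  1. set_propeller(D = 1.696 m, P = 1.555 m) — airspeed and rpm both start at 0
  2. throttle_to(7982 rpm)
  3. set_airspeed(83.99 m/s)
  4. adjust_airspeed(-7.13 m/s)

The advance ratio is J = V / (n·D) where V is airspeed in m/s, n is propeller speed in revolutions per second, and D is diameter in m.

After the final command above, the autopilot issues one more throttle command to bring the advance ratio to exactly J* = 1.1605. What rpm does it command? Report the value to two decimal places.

rpm = 2343.05

set_propeller: D = 1.696 m, P = 1.555 m (p = P/D = 0.916863); state ← (V=0, rpm=0)
throttle_to(7982): rpm ← 7982
set_airspeed(83.99): V ← 83.99 m/s
adjust_airspeed(-7.13): V ← 83.99 -7.13 = 76.86 m/s
final state: V = 76.86 m/s, rpm = 7982 → n = rpm/60 = 133.033333 rev/s
target J* = 1.1605; solve J* = V/(n·D) for n: n = V/(J*·D) = 76.86/(1.1605 × 1.696) = 39.050751 rev/s
rpm = 60·n = 2343.045044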